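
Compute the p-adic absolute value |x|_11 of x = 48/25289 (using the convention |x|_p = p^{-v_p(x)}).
|48/25289|_11 = 1331

Step 1 — compute v_11(x) by factoring powers of 11 out of the numerator and denominator: v_11(48/25289) = -3. Step 2 — apply |x|_p = p^{-v_p(x)} = 11^{3} = 1331.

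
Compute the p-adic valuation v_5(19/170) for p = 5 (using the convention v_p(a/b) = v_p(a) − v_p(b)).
v_5(19/170) = -1

Factor powers of 5 from the numerator and denominator of the reduced fraction: 19 = 5^0 · 19 and 170 = 5^1 · 34. Apply v_p(a/b) = v_p(a) − v_p(b): v_5(19/170) = 0 − 1 = -1.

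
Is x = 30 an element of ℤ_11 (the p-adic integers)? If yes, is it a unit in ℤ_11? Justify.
x ∈ ℤ_11^× (unit); v_11(x) = 0

ℤ_11 = {x ∈ ℚ_11 : v_11(x) ≥ 0} and ℤ_11^× = {x ∈ ℤ_11 : v_11(x) = 0}. Here v_11(30) = v_11(num) − v_11(den) = 0; compare against these criteria.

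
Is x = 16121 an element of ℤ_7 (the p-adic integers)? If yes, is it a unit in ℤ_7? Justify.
x ∈ ℤ_7 but not a unit; v_7(x) = 3 > 0

ℤ_7 = {x ∈ ℚ_7 : v_7(x) ≥ 0} and ℤ_7^× = {x ∈ ℤ_7 : v_7(x) = 0}. Here v_7(16121) = v_7(num) − v_7(den) = 3; compare against these criteria.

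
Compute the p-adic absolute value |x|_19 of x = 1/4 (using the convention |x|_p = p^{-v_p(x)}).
|1/4|_19 = 1

Step 1 — compute v_19(x) by factoring powers of 19 out of the numerator and denominator: v_19(1/4) = 0. Step 2 — apply |x|_p = p^{-v_p(x)} = 19^{0} = 1.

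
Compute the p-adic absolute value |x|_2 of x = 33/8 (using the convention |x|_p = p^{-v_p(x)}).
|33/8|_2 = 8

Step 1 — compute v_2(x) by factoring powers of 2 out of the numerator and denominator: v_2(33/8) = -3. Step 2 — apply |x|_p = p^{-v_p(x)} = 2^{3} = 8.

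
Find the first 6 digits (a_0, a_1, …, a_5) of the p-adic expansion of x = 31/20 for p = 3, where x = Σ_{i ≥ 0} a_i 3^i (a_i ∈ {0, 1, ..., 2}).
(a_0, …, a_5) = (2, 0, 1, 1, 0, 0)

v_3(31/20) = 0 (numerator and denominator both coprime to 3), so x ∈ ℤ_3^×. Compute digits iteratively via a_i = x_i mod 3, x_{i+1} = (x_i − a_i)/3, with x_0 = x:
  x_0 = 31/20;  a_0 = 2;  x_1 = (x_0 − 2)/3 = -3/20
  x_1 = -3/20;  a_1 = 0;  x_2 = (x_1 − 0)/3 = -1/20
  x_2 = -1/20;  a_2 = 1;  x_3 = (x_2 − 1)/3 = -7/20
  x_3 = -7/20;  a_3 = 1;  x_4 = (x_3 − 1)/3 = -9/20
  x_4 = -9/20;  a_4 = 0;  x_5 = (x_4 − 0)/3 = -3/20
  x_5 = -3/20;  a_5 = 0;  x_6 = (x_5 − 0)/3 = -1/20
Digits: (2, 0, 1, 1, 0, 0).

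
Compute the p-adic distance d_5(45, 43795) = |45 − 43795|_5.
d_5(45, 43795) = 1/3125

Step 1 — x − y = 45 − 43795 = -43750. Step 2 — v_5(-43750) = 5 (factor: -43750 = −(5^5 · 14); the sign does not affect v_p). Step 3 — |x − y|_5 = 5^{-5} = 1/3125.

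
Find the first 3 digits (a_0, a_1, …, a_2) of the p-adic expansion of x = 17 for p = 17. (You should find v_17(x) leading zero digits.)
(a_0, …, a_2) = (0, 1, 0)

v_17(17) = 1, so a_0 = ... = a_0 = 0. Factor out: x = 17^1 · u with u = 1 a unit in ℤ_17. Expand u iteratively via a_{v+i} = u_i mod 17, u_{i+1} = (u_i − a_{v+i})/17:
  u_0 = 1;  a_1 = 1;  u_1 = (u_0 − 1)/17 = 0
  u_1 = 0;  a_2 = 0;  u_2 = (u_1 − 0)/17 = 0
Digits: (0, 1, 0).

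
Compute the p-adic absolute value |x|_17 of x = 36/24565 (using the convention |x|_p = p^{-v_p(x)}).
|36/24565|_17 = 4913

Step 1 — compute v_17(x) by factoring powers of 17 out of the numerator and denominator: v_17(36/24565) = -3. Step 2 — apply |x|_p = p^{-v_p(x)} = 17^{3} = 4913.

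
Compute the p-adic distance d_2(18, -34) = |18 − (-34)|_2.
d_2(18, -34) = 1/4

Step 1 — x − y = 18 − (-34) = 52. Step 2 — v_2(52) = 2 (factor: 52 = (2^2 · 13); the sign does not affect v_p). Step 3 — |x − y|_2 = 2^{-2} = 1/4.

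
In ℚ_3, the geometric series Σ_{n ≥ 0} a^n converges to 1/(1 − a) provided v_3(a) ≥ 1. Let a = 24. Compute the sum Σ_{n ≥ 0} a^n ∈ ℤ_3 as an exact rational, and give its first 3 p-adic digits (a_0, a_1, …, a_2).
Σ a^n = 1/(1 − a) = -1/23;  first 3 digits = (1, 2, 0)

v_3(a) = 1 ≥ 1, so the series converges in ℤ_3 to 1/(1 − a) = 1/(1 − 24) = -1/23. Expand this rational in ℤ_3: compute digits iteratively via d_i = x_i mod 3, x_{i+1} = (x_i − d_i)/3. The first 3 digits are (1, 2, 0).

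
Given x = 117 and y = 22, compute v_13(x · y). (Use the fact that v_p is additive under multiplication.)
v_13(2574) = 1

v_p(x) = 1 (factor: 117 = 13^1 · 9); v_p(y) = 0 (factor: 22 = 13^0 · 22). Additivity: v_p(xy) = v_p(x) + v_p(y) = 1 + 0 = 1. (Direct check: xy = 2574 = 13^1 · (198).)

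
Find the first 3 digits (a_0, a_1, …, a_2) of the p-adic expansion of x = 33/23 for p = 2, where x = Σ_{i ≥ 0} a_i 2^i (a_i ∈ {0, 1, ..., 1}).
(a_0, …, a_2) = (1, 1, 1)

v_2(33/23) = 0 (numerator and denominator both coprime to 2), so x ∈ ℤ_2^×. Compute digits iteratively via a_i = x_i mod 2, x_{i+1} = (x_i − a_i)/2, with x_0 = x:
  x_0 = 33/23;  a_0 = 1;  x_1 = (x_0 − 1)/2 = 5/23
  x_1 = 5/23;  a_1 = 1;  x_2 = (x_1 − 1)/2 = -9/23
  x_2 = -9/23;  a_2 = 1;  x_3 = (x_2 − 1)/2 = -16/23
Digits: (1, 1, 1).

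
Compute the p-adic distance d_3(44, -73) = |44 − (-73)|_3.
d_3(44, -73) = 1/9

Step 1 — x − y = 44 − (-73) = 117. Step 2 — v_3(117) = 2 (factor: 117 = (3^2 · 13); the sign does not affect v_p). Step 3 — |x − y|_3 = 3^{-2} = 1/9.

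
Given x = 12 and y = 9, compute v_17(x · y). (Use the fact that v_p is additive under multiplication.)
v_17(108) = 0

v_p(x) = 0 (factor: 12 = 17^0 · 12); v_p(y) = 0 (factor: 9 = 17^0 · 9). Additivity: v_p(xy) = v_p(x) + v_p(y) = 0 + 0 = 0. (Direct check: xy = 108 = 17^0 · (108).)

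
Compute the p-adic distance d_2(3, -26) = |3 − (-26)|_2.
d_2(3, -26) = 1

Step 1 — x − y = 3 − (-26) = 29. Step 2 — v_2(29) = 0 (factor: 29 = (2^0 · 29); the sign does not affect v_p). Step 3 — |x − y|_2 = 2^{0} = 1.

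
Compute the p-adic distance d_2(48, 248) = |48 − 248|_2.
d_2(48, 248) = 1/8

Step 1 — x − y = 48 − 248 = -200. Step 2 — v_2(-200) = 3 (factor: -200 = −(2^3 · 25); the sign does not affect v_p). Step 3 — |x − y|_2 = 2^{-3} = 1/8.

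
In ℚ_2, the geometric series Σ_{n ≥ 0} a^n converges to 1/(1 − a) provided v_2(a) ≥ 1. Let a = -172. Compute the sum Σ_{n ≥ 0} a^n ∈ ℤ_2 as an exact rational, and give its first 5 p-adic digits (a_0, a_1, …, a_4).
Σ a^n = 1/(1 − a) = 1/173;  first 5 digits = (1, 0, 1, 0, 0)

v_2(a) = 2 ≥ 1, so the series converges in ℤ_2 to 1/(1 − a) = 1/(1 − (-172)) = 1/173. Expand this rational in ℤ_2: compute digits iteratively via d_i = x_i mod 2, x_{i+1} = (x_i − d_i)/2. The first 5 digits are (1, 0, 1, 0, 0).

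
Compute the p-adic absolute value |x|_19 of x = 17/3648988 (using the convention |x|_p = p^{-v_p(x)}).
|17/3648988|_19 = 130321

Step 1 — compute v_19(x) by factoring powers of 19 out of the numerator and denominator: v_19(17/3648988) = -4. Step 2 — apply |x|_p = p^{-v_p(x)} = 19^{4} = 130321.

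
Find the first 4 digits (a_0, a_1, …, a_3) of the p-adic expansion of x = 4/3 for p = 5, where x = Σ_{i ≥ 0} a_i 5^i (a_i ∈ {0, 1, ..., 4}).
(a_0, …, a_3) = (3, 3, 1, 3)

v_5(4/3) = 0 (numerator and denominator both coprime to 5), so x ∈ ℤ_5^×. Compute digits iteratively via a_i = x_i mod 5, x_{i+1} = (x_i − a_i)/5, with x_0 = x:
  x_0 = 4/3;  a_0 = 3;  x_1 = (x_0 − 3)/5 = -1/3
  x_1 = -1/3;  a_1 = 3;  x_2 = (x_1 − 3)/5 = -2/3
  x_2 = -2/3;  a_2 = 1;  x_3 = (x_2 − 1)/5 = -1/3
  x_3 = -1/3;  a_3 = 3;  x_4 = (x_3 − 3)/5 = -2/3
Digits: (3, 3, 1, 3).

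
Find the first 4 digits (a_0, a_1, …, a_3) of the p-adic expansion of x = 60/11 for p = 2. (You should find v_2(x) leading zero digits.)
(a_0, …, a_3) = (0, 0, 1, 0)

v_2(60/11) = 2, so a_0 = ... = a_1 = 0. Factor out: x = 2^2 · u with u = 15/11 a unit in ℤ_2. Expand u iteratively via a_{v+i} = u_i mod 2, u_{i+1} = (u_i − a_{v+i})/2:
  u_0 = 15/11;  a_2 = 1;  u_1 = (u_0 − 1)/2 = 2/11
  u_1 = 2/11;  a_3 = 0;  u_2 = (u_1 − 0)/2 = 1/11
Digits: (0, 0, 1, 0).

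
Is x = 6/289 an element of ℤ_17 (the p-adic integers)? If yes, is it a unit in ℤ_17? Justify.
x ∉ ℤ_17 (v_17(x) = -2 < 0)

ℤ_17 = {x ∈ ℚ_17 : v_17(x) ≥ 0} and ℤ_17^× = {x ∈ ℤ_17 : v_17(x) = 0}. Here v_17(6/289) = v_17(num) − v_17(den) = -2; compare against these criteria.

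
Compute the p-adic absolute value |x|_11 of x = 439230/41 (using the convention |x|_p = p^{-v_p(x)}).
|439230/41|_11 = 1/14641

Step 1 — compute v_11(x) by factoring powers of 11 out of the numerator and denominator: v_11(439230/41) = 4. Step 2 — apply |x|_p = p^{-v_p(x)} = 11^{-4} = 1/14641.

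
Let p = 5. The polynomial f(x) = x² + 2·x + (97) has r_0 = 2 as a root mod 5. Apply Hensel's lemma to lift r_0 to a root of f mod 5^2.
r_1 = 22 (mod 25)

Hensel: r_{i+1} = r_i − f(r_i)·(f′(r_i))^{-1} mod 5^{i+2}, f′(x) = 2x + 2. Iterate:
  r_0 = 2 (mod 5)
  r_1 = 22 (mod 25)
Final: r = 22 satisfies f(r) ≡ 0 mod 5^2.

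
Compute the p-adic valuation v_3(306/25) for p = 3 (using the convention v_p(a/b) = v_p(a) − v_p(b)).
v_3(306/25) = 2

Factor powers of 3 from the numerator and denominator of the reduced fraction: 306 = 3^2 · 34 and 25 = 3^0 · 25. Apply v_p(a/b) = v_p(a) − v_p(b): v_3(306/25) = 2 − 0 = 2.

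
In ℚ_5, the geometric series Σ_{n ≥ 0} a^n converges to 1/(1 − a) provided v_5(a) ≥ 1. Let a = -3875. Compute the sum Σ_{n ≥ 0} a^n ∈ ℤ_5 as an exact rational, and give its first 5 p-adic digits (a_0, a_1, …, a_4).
Σ a^n = 1/(1 − a) = 1/3876;  first 5 digits = (1, 0, 0, 4, 3)

v_5(a) = 3 ≥ 1, so the series converges in ℤ_5 to 1/(1 − a) = 1/(1 − (-3875)) = 1/3876. Expand this rational in ℤ_5: compute digits iteratively via d_i = x_i mod 5, x_{i+1} = (x_i − d_i)/5. The first 5 digits are (1, 0, 0, 4, 3).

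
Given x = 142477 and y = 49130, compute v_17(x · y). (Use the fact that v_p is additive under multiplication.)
v_17(6999895010) = 6

v_p(x) = 3 (factor: 142477 = 17^3 · 29); v_p(y) = 3 (factor: 49130 = 17^3 · 10). Additivity: v_p(xy) = v_p(x) + v_p(y) = 3 + 3 = 6. (Direct check: xy = 6999895010 = 17^6 · (290).)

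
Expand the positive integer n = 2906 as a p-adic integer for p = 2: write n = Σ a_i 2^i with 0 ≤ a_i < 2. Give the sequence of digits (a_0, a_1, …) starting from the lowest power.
(a_0, a_1, …) = (0, 1, 0, 1, 1, 0, 1, 0, 1, 1, 0, 1)

Repeated division by 2 gives the digits low-to-high: 2906 = 1·2^1 + 1·2^3 + 1·2^4 + 1·2^6 + 1·2^8 + 1·2^9 + 1·2^11. Digit sequence: (0, 1, 0, 1, 1, 0, 1, 0, 1, 1, 0, 1).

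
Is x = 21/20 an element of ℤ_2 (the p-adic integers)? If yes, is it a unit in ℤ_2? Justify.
x ∉ ℤ_2 (v_2(x) = -2 < 0)

ℤ_2 = {x ∈ ℚ_2 : v_2(x) ≥ 0} and ℤ_2^× = {x ∈ ℤ_2 : v_2(x) = 0}. Here v_2(21/20) = v_2(num) − v_2(den) = -2; compare against these criteria.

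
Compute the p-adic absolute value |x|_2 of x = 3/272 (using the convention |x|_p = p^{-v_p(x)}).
|3/272|_2 = 16

Step 1 — compute v_2(x) by factoring powers of 2 out of the numerator and denominator: v_2(3/272) = -4. Step 2 — apply |x|_p = p^{-v_p(x)} = 2^{4} = 16.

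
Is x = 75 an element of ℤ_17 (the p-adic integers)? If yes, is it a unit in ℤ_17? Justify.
x ∈ ℤ_17^× (unit); v_17(x) = 0

ℤ_17 = {x ∈ ℚ_17 : v_17(x) ≥ 0} and ℤ_17^× = {x ∈ ℤ_17 : v_17(x) = 0}. Here v_17(75) = v_17(num) − v_17(den) = 0; compare against these criteria.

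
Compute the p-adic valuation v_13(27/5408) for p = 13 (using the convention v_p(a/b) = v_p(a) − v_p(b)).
v_13(27/5408) = -2

Factor powers of 13 from the numerator and denominator of the reduced fraction: 27 = 13^0 · 27 and 5408 = 13^2 · 32. Apply v_p(a/b) = v_p(a) − v_p(b): v_13(27/5408) = 0 − 2 = -2.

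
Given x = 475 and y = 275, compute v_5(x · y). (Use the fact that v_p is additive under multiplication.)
v_5(130625) = 4

v_p(x) = 2 (factor: 475 = 5^2 · 19); v_p(y) = 2 (factor: 275 = 5^2 · 11). Additivity: v_p(xy) = v_p(x) + v_p(y) = 2 + 2 = 4. (Direct check: xy = 130625 = 5^4 · (209).)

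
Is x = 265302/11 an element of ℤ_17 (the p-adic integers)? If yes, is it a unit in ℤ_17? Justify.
x ∈ ℤ_17 but not a unit; v_17(x) = 3 > 0

ℤ_17 = {x ∈ ℚ_17 : v_17(x) ≥ 0} and ℤ_17^× = {x ∈ ℤ_17 : v_17(x) = 0}. Here v_17(265302/11) = v_17(num) − v_17(den) = 3; compare against these criteria.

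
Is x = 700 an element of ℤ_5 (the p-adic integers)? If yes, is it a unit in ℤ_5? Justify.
x ∈ ℤ_5 but not a unit; v_5(x) = 2 > 0

ℤ_5 = {x ∈ ℚ_5 : v_5(x) ≥ 0} and ℤ_5^× = {x ∈ ℤ_5 : v_5(x) = 0}. Here v_5(700) = v_5(num) − v_5(den) = 2; compare against these criteria.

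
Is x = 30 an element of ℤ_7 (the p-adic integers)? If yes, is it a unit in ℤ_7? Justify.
x ∈ ℤ_7^× (unit); v_7(x) = 0

ℤ_7 = {x ∈ ℚ_7 : v_7(x) ≥ 0} and ℤ_7^× = {x ∈ ℤ_7 : v_7(x) = 0}. Here v_7(30) = v_7(num) − v_7(den) = 0; compare against these criteria.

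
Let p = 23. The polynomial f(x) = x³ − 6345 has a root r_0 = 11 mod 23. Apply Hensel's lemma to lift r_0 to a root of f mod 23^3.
r_2 = 9165 (mod 12167)

Hensel: r_{i+1} = r_i − f(r_i)/f′(r_i) mod 23^{i+2}, where f′(x) = 3x². Iterate:
  r_0 = 11 (mod 23)
  r_1 = 172 (mod 529)
  r_2 = 9165 (mod 12167)
Final: r = 9165 with f(r) ≡ 0 mod 23^3.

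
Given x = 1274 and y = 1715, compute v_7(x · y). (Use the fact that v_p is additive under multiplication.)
v_7(2184910) = 5

v_p(x) = 2 (factor: 1274 = 7^2 · 26); v_p(y) = 3 (factor: 1715 = 7^3 · 5). Additivity: v_p(xy) = v_p(x) + v_p(y) = 2 + 3 = 5. (Direct check: xy = 2184910 = 7^5 · (130).)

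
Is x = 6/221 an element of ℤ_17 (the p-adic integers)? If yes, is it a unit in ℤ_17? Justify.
x ∉ ℤ_17 (v_17(x) = -1 < 0)

ℤ_17 = {x ∈ ℚ_17 : v_17(x) ≥ 0} and ℤ_17^× = {x ∈ ℤ_17 : v_17(x) = 0}. Here v_17(6/221) = v_17(num) − v_17(den) = -1; compare against these criteria.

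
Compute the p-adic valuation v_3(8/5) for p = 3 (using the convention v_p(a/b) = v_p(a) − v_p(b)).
v_3(8/5) = 0

Factor powers of 3 from the numerator and denominator of the reduced fraction: 8 = 3^0 · 8 and 5 = 3^0 · 5. Apply v_p(a/b) = v_p(a) − v_p(b): v_3(8/5) = 0 − 0 = 0.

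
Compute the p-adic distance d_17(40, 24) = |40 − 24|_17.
d_17(40, 24) = 1

Step 1 — x − y = 40 − 24 = 16. Step 2 — v_17(16) = 0 (factor: 16 = (17^0 · 16); the sign does not affect v_p). Step 3 — |x − y|_17 = 17^{0} = 1.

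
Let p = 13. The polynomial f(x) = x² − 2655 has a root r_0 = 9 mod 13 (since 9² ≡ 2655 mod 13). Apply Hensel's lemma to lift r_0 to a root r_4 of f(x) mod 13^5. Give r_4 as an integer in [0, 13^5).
r_4 = 359446 (mod 371293)

Hensel's recurrence: r_{i+1} = r_i − f(r_i)·(f′(r_i))^{-1} mod 13^{i+2}, with f′(x) = 2x. Iterate:
  r_0 = 9 (mod 13)
  r_1 = 152 (mod 169)
  r_2 = 1335 (mod 2197)
  r_3 = 16714 (mod 28561)
  r_4 = 359446 (mod 371293)
Final: r_4 = 359446, and one checks f(r_4) ≡ 0 mod 13^5.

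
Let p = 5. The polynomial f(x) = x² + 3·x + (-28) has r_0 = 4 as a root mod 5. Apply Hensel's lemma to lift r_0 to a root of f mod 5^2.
r_1 = 4 (mod 25)

Hensel: r_{i+1} = r_i − f(r_i)·(f′(r_i))^{-1} mod 5^{i+2}, f′(x) = 2x + 3. Iterate:
  r_0 = 4 (mod 5)
  r_1 = 4 (mod 25)
Final: r = 4 satisfies f(r) ≡ 0 mod 5^2.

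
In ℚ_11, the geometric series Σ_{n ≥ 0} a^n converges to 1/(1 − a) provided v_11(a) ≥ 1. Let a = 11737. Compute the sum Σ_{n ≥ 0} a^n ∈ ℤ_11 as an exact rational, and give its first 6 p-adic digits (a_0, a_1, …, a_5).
Σ a^n = 1/(1 − a) = -1/11736;  first 6 digits = (1, 0, 9, 8, 4, 8)

v_11(a) = 2 ≥ 1, so the series converges in ℤ_11 to 1/(1 − a) = 1/(1 − 11737) = -1/11736. Expand this rational in ℤ_11: compute digits iteratively via d_i = x_i mod 11, x_{i+1} = (x_i − d_i)/11. The first 6 digits are (1, 0, 9, 8, 4, 8).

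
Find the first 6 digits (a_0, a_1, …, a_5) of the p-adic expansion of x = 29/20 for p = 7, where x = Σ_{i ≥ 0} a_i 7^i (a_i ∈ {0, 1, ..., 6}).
(a_0, …, a_5) = (6, 6, 5, 3, 4, 6)

v_7(29/20) = 0 (numerator and denominator both coprime to 7), so x ∈ ℤ_7^×. Compute digits iteratively via a_i = x_i mod 7, x_{i+1} = (x_i − a_i)/7, with x_0 = x:
  x_0 = 29/20;  a_0 = 6;  x_1 = (x_0 − 6)/7 = -13/20
  x_1 = -13/20;  a_1 = 6;  x_2 = (x_1 − 6)/7 = -19/20
  x_2 = -19/20;  a_2 = 5;  x_3 = (x_2 − 5)/7 = -17/20
  x_3 = -17/20;  a_3 = 3;  x_4 = (x_3 − 3)/7 = -11/20
  x_4 = -11/20;  a_4 = 4;  x_5 = (x_4 − 4)/7 = -13/20
  x_5 = -13/20;  a_5 = 6;  x_6 = (x_5 − 6)/7 = -19/20
Digits: (6, 6, 5, 3, 4, 6).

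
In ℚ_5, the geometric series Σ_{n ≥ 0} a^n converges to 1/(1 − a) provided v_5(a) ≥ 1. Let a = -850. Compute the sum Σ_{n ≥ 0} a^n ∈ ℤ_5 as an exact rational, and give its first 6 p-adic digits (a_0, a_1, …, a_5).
Σ a^n = 1/(1 − a) = 1/851;  first 6 digits = (1, 0, 1, 3, 4, 0)

v_5(a) = 2 ≥ 1, so the series converges in ℤ_5 to 1/(1 − a) = 1/(1 − (-850)) = 1/851. Expand this rational in ℤ_5: compute digits iteratively via d_i = x_i mod 5, x_{i+1} = (x_i − d_i)/5. The first 6 digits are (1, 0, 1, 3, 4, 0).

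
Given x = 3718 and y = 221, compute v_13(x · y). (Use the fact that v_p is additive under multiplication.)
v_13(821678) = 3

v_p(x) = 2 (factor: 3718 = 13^2 · 22); v_p(y) = 1 (factor: 221 = 13^1 · 17). Additivity: v_p(xy) = v_p(x) + v_p(y) = 2 + 1 = 3. (Direct check: xy = 821678 = 13^3 · (374).)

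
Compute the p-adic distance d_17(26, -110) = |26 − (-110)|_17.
d_17(26, -110) = 1/17

Step 1 — x − y = 26 − (-110) = 136. Step 2 — v_17(136) = 1 (factor: 136 = (17^1 · 8); the sign does not affect v_p). Step 3 — |x − y|_17 = 17^{-1} = 1/17.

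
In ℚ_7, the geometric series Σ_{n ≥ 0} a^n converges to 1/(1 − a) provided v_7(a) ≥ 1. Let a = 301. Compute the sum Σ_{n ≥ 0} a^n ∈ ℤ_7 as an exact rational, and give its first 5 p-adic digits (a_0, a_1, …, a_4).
Σ a^n = 1/(1 − a) = -1/300;  first 5 digits = (1, 1, 0, 0, 1)

v_7(a) = 1 ≥ 1, so the series converges in ℤ_7 to 1/(1 − a) = 1/(1 − 301) = -1/300. Expand this rational in ℤ_7: compute digits iteratively via d_i = x_i mod 7, x_{i+1} = (x_i − d_i)/7. The first 5 digits are (1, 1, 0, 0, 1).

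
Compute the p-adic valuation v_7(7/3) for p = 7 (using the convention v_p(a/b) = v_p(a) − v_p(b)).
v_7(7/3) = 1

Factor powers of 7 from the numerator and denominator of the reduced fraction: 7 = 7^1 · 1 and 3 = 7^0 · 3. Apply v_p(a/b) = v_p(a) − v_p(b): v_7(7/3) = 1 − 0 = 1.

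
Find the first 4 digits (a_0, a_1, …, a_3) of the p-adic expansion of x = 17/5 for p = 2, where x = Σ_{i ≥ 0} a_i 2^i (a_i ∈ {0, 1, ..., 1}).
(a_0, …, a_3) = (1, 0, 1, 1)

v_2(17/5) = 0 (numerator and denominator both coprime to 2), so x ∈ ℤ_2^×. Compute digits iteratively via a_i = x_i mod 2, x_{i+1} = (x_i − a_i)/2, with x_0 = x:
  x_0 = 17/5;  a_0 = 1;  x_1 = (x_0 − 1)/2 = 6/5
  x_1 = 6/5;  a_1 = 0;  x_2 = (x_1 − 0)/2 = 3/5
  x_2 = 3/5;  a_2 = 1;  x_3 = (x_2 − 1)/2 = -1/5
  x_3 = -1/5;  a_3 = 1;  x_4 = (x_3 − 1)/2 = -3/5
Digits: (1, 0, 1, 1).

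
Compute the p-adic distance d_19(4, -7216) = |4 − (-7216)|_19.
d_19(4, -7216) = 1/361

Step 1 — x − y = 4 − (-7216) = 7220. Step 2 — v_19(7220) = 2 (factor: 7220 = (19^2 · 20); the sign does not affect v_p). Step 3 — |x − y|_19 = 19^{-2} = 1/361.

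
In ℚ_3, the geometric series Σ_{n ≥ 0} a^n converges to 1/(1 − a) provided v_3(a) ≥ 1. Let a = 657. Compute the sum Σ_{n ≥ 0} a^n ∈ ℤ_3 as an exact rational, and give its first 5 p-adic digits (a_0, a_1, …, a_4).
Σ a^n = 1/(1 − a) = -1/656;  first 5 digits = (1, 0, 1, 0, 0)

v_3(a) = 2 ≥ 1, so the series converges in ℤ_3 to 1/(1 − a) = 1/(1 − 657) = -1/656. Expand this rational in ℤ_3: compute digits iteratively via d_i = x_i mod 3, x_{i+1} = (x_i − d_i)/3. The first 5 digits are (1, 0, 1, 0, 0).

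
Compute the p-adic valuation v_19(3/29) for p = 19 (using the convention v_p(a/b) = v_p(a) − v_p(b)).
v_19(3/29) = 0

Factor powers of 19 from the numerator and denominator of the reduced fraction: 3 = 19^0 · 3 and 29 = 19^0 · 29. Apply v_p(a/b) = v_p(a) − v_p(b): v_19(3/29) = 0 − 0 = 0.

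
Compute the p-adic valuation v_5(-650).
v_5(-650) = 2

v_5(n) is the largest exponent k such that 5^k divides n. Factor out: -650 = -5^2 · 26. (Sign doesn't affect v_p.) So v_5(-650) = 2.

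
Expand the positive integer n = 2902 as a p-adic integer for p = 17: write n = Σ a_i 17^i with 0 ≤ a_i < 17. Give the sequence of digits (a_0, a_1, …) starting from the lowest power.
(a_0, a_1, …) = (12, 0, 10)

Repeated division by 17 gives the digits low-to-high: 2902 = 12 + 10·17^2. Digit sequence: (12, 0, 10).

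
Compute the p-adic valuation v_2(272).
v_2(272) = 4

v_2(n) is the largest exponent k such that 2^k divides n. Factor out: 272 = 2^4 · 17. (Sign doesn't affect v_p.) So v_2(272) = 4.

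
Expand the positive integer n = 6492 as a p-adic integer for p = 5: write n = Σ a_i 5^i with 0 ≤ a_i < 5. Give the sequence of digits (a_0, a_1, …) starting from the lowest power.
(a_0, a_1, …) = (2, 3, 4, 1, 0, 2)

Repeated division by 5 gives the digits low-to-high: 6492 = 2 + 3·5^1 + 4·5^2 + 1·5^3 + 2·5^5. Digit sequence: (2, 3, 4, 1, 0, 2).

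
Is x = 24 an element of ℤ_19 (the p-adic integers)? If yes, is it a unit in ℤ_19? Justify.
x ∈ ℤ_19^× (unit); v_19(x) = 0

ℤ_19 = {x ∈ ℚ_19 : v_19(x) ≥ 0} and ℤ_19^× = {x ∈ ℤ_19 : v_19(x) = 0}. Here v_19(24) = v_19(num) − v_19(den) = 0; compare against these criteria.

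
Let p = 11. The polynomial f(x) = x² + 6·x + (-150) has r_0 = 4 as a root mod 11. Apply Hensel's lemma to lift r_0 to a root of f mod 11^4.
r_3 = 7099 (mod 14641)

Hensel: r_{i+1} = r_i − f(r_i)·(f′(r_i))^{-1} mod 11^{i+2}, f′(x) = 2x + 6. Iterate:
  r_0 = 4 (mod 11)
  r_1 = 81 (mod 121)
  r_2 = 444 (mod 1331)
  r_3 = 7099 (mod 14641)
Final: r = 7099 satisfies f(r) ≡ 0 mod 11^4.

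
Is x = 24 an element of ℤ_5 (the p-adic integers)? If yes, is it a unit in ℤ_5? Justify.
x ∈ ℤ_5^× (unit); v_5(x) = 0

ℤ_5 = {x ∈ ℚ_5 : v_5(x) ≥ 0} and ℤ_5^× = {x ∈ ℤ_5 : v_5(x) = 0}. Here v_5(24) = v_5(num) − v_5(den) = 0; compare against these criteria.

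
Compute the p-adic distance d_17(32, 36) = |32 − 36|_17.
d_17(32, 36) = 1

Step 1 — x − y = 32 − 36 = -4. Step 2 — v_17(-4) = 0 (factor: -4 = −(17^0 · 4); the sign does not affect v_p). Step 3 — |x − y|_17 = 17^{0} = 1.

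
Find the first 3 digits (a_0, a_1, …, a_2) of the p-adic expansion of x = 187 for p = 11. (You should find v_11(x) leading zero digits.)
(a_0, …, a_2) = (0, 6, 1)

v_11(187) = 1, so a_0 = ... = a_0 = 0. Factor out: x = 11^1 · u with u = 17 a unit in ℤ_11. Expand u iteratively via a_{v+i} = u_i mod 11, u_{i+1} = (u_i − a_{v+i})/11:
  u_0 = 17;  a_1 = 6;  u_1 = (u_0 − 6)/11 = 1
  u_1 = 1;  a_2 = 1;  u_2 = (u_1 − 1)/11 = 0
Digits: (0, 6, 1).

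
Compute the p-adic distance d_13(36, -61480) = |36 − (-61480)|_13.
d_13(36, -61480) = 1/2197

Step 1 — x − y = 36 − (-61480) = 61516. Step 2 — v_13(61516) = 3 (factor: 61516 = (13^3 · 28); the sign does not affect v_p). Step 3 — |x − y|_13 = 13^{-3} = 1/2197.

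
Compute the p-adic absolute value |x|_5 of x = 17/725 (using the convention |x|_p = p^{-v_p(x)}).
|17/725|_5 = 25

Step 1 — compute v_5(x) by factoring powers of 5 out of the numerator and denominator: v_5(17/725) = -2. Step 2 — apply |x|_p = p^{-v_p(x)} = 5^{2} = 25.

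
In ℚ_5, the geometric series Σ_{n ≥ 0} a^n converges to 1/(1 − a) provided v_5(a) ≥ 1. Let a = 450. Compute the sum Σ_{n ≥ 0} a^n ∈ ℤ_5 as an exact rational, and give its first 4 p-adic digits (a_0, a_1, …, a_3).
Σ a^n = 1/(1 − a) = -1/449;  first 4 digits = (1, 0, 3, 3)

v_5(a) = 2 ≥ 1, so the series converges in ℤ_5 to 1/(1 − a) = 1/(1 − 450) = -1/449. Expand this rational in ℤ_5: compute digits iteratively via d_i = x_i mod 5, x_{i+1} = (x_i − d_i)/5. The first 4 digits are (1, 0, 3, 3).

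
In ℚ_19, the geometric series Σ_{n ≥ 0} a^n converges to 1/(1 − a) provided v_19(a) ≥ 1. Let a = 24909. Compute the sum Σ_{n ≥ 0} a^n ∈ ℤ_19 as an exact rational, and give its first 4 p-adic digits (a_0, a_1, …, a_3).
Σ a^n = 1/(1 − a) = -1/24908;  first 4 digits = (1, 0, 12, 3)

v_19(a) = 2 ≥ 1, so the series converges in ℤ_19 to 1/(1 − a) = 1/(1 − 24909) = -1/24908. Expand this rational in ℤ_19: compute digits iteratively via d_i = x_i mod 19, x_{i+1} = (x_i − d_i)/19. The first 4 digits are (1, 0, 12, 3).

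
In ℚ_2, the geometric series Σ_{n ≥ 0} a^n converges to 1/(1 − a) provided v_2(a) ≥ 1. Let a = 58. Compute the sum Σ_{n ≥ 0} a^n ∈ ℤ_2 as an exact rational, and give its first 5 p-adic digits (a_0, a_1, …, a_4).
Σ a^n = 1/(1 − a) = -1/57;  first 5 digits = (1, 1, 1, 0, 1)

v_2(a) = 1 ≥ 1, so the series converges in ℤ_2 to 1/(1 − a) = 1/(1 − 58) = -1/57. Expand this rational in ℤ_2: compute digits iteratively via d_i = x_i mod 2, x_{i+1} = (x_i − d_i)/2. The first 5 digits are (1, 1, 1, 0, 1).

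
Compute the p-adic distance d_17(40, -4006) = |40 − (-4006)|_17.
d_17(40, -4006) = 1/289

Step 1 — x − y = 40 − (-4006) = 4046. Step 2 — v_17(4046) = 2 (factor: 4046 = (17^2 · 14); the sign does not affect v_p). Step 3 — |x − y|_17 = 17^{-2} = 1/289.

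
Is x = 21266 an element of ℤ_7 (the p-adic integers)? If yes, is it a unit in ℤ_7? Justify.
x ∈ ℤ_7 but not a unit; v_7(x) = 3 > 0

ℤ_7 = {x ∈ ℚ_7 : v_7(x) ≥ 0} and ℤ_7^× = {x ∈ ℤ_7 : v_7(x) = 0}. Here v_7(21266) = v_7(num) − v_7(den) = 3; compare against these criteria.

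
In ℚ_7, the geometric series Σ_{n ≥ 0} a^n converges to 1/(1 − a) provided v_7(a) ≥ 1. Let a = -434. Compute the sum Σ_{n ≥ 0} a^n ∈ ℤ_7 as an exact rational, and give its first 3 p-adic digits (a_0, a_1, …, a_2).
Σ a^n = 1/(1 − a) = 1/435;  first 3 digits = (1, 1, 6)

v_7(a) = 1 ≥ 1, so the series converges in ℤ_7 to 1/(1 − a) = 1/(1 − (-434)) = 1/435. Expand this rational in ℤ_7: compute digits iteratively via d_i = x_i mod 7, x_{i+1} = (x_i − d_i)/7. The first 3 digits are (1, 1, 6).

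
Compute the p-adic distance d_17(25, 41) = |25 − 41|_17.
d_17(25, 41) = 1

Step 1 — x − y = 25 − 41 = -16. Step 2 — v_17(-16) = 0 (factor: -16 = −(17^0 · 16); the sign does not affect v_p). Step 3 — |x − y|_17 = 17^{0} = 1.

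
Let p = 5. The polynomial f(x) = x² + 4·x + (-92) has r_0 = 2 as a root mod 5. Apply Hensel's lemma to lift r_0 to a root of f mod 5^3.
r_2 = 62 (mod 125)

Hensel: r_{i+1} = r_i − f(r_i)·(f′(r_i))^{-1} mod 5^{i+2}, f′(x) = 2x + 4. Iterate:
  r_0 = 2 (mod 5)
  r_1 = 12 (mod 25)
  r_2 = 62 (mod 125)
Final: r = 62 satisfies f(r) ≡ 0 mod 5^3.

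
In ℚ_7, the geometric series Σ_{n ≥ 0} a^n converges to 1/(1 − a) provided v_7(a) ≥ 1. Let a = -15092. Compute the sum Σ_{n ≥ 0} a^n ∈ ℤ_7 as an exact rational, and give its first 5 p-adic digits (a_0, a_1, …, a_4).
Σ a^n = 1/(1 − a) = 1/15093;  first 5 digits = (1, 0, 0, 5, 0)

v_7(a) = 3 ≥ 1, so the series converges in ℤ_7 to 1/(1 − a) = 1/(1 − (-15092)) = 1/15093. Expand this rational in ℤ_7: compute digits iteratively via d_i = x_i mod 7, x_{i+1} = (x_i − d_i)/7. The first 5 digits are (1, 0, 0, 5, 0).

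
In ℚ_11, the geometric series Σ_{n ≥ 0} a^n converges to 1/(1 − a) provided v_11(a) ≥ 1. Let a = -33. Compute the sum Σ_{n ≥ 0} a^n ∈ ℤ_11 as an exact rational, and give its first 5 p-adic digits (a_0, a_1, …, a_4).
Σ a^n = 1/(1 − a) = 1/34;  first 5 digits = (1, 8, 8, 6, 1)

v_11(a) = 1 ≥ 1, so the series converges in ℤ_11 to 1/(1 − a) = 1/(1 − (-33)) = 1/34. Expand this rational in ℤ_11: compute digits iteratively via d_i = x_i mod 11, x_{i+1} = (x_i − d_i)/11. The first 5 digits are (1, 8, 8, 6, 1).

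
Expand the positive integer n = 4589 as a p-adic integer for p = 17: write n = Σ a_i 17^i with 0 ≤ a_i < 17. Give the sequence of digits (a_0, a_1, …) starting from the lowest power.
(a_0, a_1, …) = (16, 14, 15)

Repeated division by 17 gives the digits low-to-high: 4589 = 16 + 14·17^1 + 15·17^2. Digit sequence: (16, 14, 15).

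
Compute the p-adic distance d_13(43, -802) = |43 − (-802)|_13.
d_13(43, -802) = 1/169

Step 1 — x − y = 43 − (-802) = 845. Step 2 — v_13(845) = 2 (factor: 845 = (13^2 · 5); the sign does not affect v_p). Step 3 — |x − y|_13 = 13^{-2} = 1/169.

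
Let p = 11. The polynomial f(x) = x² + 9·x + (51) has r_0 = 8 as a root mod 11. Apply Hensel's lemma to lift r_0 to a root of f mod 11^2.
r_1 = 107 (mod 121)

Hensel: r_{i+1} = r_i − f(r_i)·(f′(r_i))^{-1} mod 11^{i+2}, f′(x) = 2x + 9. Iterate:
  r_0 = 8 (mod 11)
  r_1 = 107 (mod 121)
Final: r = 107 satisfies f(r) ≡ 0 mod 11^2.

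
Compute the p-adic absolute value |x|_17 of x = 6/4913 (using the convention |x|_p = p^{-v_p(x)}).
|6/4913|_17 = 4913

Step 1 — compute v_17(x) by factoring powers of 17 out of the numerator and denominator: v_17(6/4913) = -3. Step 2 — apply |x|_p = p^{-v_p(x)} = 17^{3} = 4913.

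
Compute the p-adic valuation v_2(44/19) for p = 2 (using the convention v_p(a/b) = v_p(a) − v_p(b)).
v_2(44/19) = 2

Factor powers of 2 from the numerator and denominator of the reduced fraction: 44 = 2^2 · 11 and 19 = 2^0 · 19. Apply v_p(a/b) = v_p(a) − v_p(b): v_2(44/19) = 2 − 0 = 2.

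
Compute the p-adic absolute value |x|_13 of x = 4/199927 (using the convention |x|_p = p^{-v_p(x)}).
|4/199927|_13 = 28561

Step 1 — compute v_13(x) by factoring powers of 13 out of the numerator and denominator: v_13(4/199927) = -4. Step 2 — apply |x|_p = p^{-v_p(x)} = 13^{4} = 28561.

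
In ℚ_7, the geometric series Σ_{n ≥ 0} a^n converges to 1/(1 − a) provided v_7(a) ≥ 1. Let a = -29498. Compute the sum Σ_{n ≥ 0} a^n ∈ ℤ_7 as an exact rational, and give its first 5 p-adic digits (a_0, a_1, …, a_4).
Σ a^n = 1/(1 − a) = 1/29499;  first 5 digits = (1, 0, 0, 5, 1)

v_7(a) = 3 ≥ 1, so the series converges in ℤ_7 to 1/(1 − a) = 1/(1 − (-29498)) = 1/29499. Expand this rational in ℤ_7: compute digits iteratively via d_i = x_i mod 7, x_{i+1} = (x_i − d_i)/7. The first 5 digits are (1, 0, 0, 5, 1).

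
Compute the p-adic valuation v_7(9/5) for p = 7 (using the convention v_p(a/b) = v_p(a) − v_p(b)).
v_7(9/5) = 0

Factor powers of 7 from the numerator and denominator of the reduced fraction: 9 = 7^0 · 9 and 5 = 7^0 · 5. Apply v_p(a/b) = v_p(a) − v_p(b): v_7(9/5) = 0 − 0 = 0.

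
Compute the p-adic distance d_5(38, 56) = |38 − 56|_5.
d_5(38, 56) = 1

Step 1 — x − y = 38 − 56 = -18. Step 2 — v_5(-18) = 0 (factor: -18 = −(5^0 · 18); the sign does not affect v_p). Step 3 — |x − y|_5 = 5^{0} = 1.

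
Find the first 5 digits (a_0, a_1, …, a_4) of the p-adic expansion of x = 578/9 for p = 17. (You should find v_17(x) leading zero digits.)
(a_0, …, a_4) = (0, 0, 4, 13, 3)

v_17(578/9) = 2, so a_0 = ... = a_1 = 0. Factor out: x = 17^2 · u with u = 2/9 a unit in ℤ_17. Expand u iteratively via a_{v+i} = u_i mod 17, u_{i+1} = (u_i − a_{v+i})/17:
  u_0 = 2/9;  a_2 = 4;  u_1 = (u_0 − 4)/17 = -2/9
  u_1 = -2/9;  a_3 = 13;  u_2 = (u_1 − 13)/17 = -7/9
  u_2 = -7/9;  a_4 = 3;  u_3 = (u_2 − 3)/17 = -2/9
Digits: (0, 0, 4, 13, 3).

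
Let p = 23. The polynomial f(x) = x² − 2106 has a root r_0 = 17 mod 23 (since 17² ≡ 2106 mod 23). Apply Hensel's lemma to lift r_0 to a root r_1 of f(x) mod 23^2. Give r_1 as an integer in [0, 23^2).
r_1 = 86 (mod 529)

Hensel's recurrence: r_{i+1} = r_i − f(r_i)·(f′(r_i))^{-1} mod 23^{i+2}, with f′(x) = 2x. Iterate:
  r_0 = 17 (mod 23)
  r_1 = 86 (mod 529)
Final: r_1 = 86, and one checks f(r_1) ≡ 0 mod 23^2.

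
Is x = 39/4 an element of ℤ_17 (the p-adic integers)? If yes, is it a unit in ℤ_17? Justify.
x ∈ ℤ_17^× (unit); v_17(x) = 0

ℤ_17 = {x ∈ ℚ_17 : v_17(x) ≥ 0} and ℤ_17^× = {x ∈ ℤ_17 : v_17(x) = 0}. Here v_17(39/4) = v_17(num) − v_17(den) = 0; compare against these criteria.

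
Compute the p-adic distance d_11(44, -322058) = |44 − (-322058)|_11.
d_11(44, -322058) = 1/161051

Step 1 — x − y = 44 − (-322058) = 322102. Step 2 — v_11(322102) = 5 (factor: 322102 = (11^5 · 2); the sign does not affect v_p). Step 3 — |x − y|_11 = 11^{-5} = 1/161051.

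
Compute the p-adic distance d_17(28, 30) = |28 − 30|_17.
d_17(28, 30) = 1

Step 1 — x − y = 28 − 30 = -2. Step 2 — v_17(-2) = 0 (factor: -2 = −(17^0 · 2); the sign does not affect v_p). Step 3 — |x − y|_17 = 17^{0} = 1.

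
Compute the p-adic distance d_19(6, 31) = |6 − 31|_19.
d_19(6, 31) = 1

Step 1 — x − y = 6 − 31 = -25. Step 2 — v_19(-25) = 0 (factor: -25 = −(19^0 · 25); the sign does not affect v_p). Step 3 — |x − y|_19 = 19^{0} = 1.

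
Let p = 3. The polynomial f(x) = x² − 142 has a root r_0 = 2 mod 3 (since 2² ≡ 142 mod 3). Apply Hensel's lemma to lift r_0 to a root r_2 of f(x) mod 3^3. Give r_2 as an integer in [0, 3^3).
r_2 = 14 (mod 27)

Hensel's recurrence: r_{i+1} = r_i − f(r_i)·(f′(r_i))^{-1} mod 3^{i+2}, with f′(x) = 2x. Iterate:
  r_0 = 2 (mod 3)
  r_1 = 5 (mod 9)
  r_2 = 14 (mod 27)
Final: r_2 = 14, and one checks f(r_2) ≡ 0 mod 3^3.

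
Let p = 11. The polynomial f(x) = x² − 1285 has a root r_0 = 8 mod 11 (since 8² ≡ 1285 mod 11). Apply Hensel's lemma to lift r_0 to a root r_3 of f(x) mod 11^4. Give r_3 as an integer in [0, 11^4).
r_3 = 470 (mod 14641)

Hensel's recurrence: r_{i+1} = r_i − f(r_i)·(f′(r_i))^{-1} mod 11^{i+2}, with f′(x) = 2x. Iterate:
  r_0 = 8 (mod 11)
  r_1 = 107 (mod 121)
  r_2 = 470 (mod 1331)
  r_3 = 470 (mod 14641)
Final: r_3 = 470, and one checks f(r_3) ≡ 0 mod 11^4.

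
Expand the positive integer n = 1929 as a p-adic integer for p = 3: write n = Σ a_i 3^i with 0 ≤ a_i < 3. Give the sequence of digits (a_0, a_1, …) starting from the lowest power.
(a_0, a_1, …) = (0, 1, 1, 2, 2, 1, 2)

Repeated division by 3 gives the digits low-to-high: 1929 = 1·3^1 + 1·3^2 + 2·3^3 + 2·3^4 + 1·3^5 + 2·3^6. Digit sequence: (0, 1, 1, 2, 2, 1, 2).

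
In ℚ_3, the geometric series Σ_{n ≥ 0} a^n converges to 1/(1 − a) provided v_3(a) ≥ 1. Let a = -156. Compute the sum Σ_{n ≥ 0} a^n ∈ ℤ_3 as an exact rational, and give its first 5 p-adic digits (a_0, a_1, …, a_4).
Σ a^n = 1/(1 − a) = 1/157;  first 5 digits = (1, 2, 1, 0, 2)

v_3(a) = 1 ≥ 1, so the series converges in ℤ_3 to 1/(1 − a) = 1/(1 − (-156)) = 1/157. Expand this rational in ℤ_3: compute digits iteratively via d_i = x_i mod 3, x_{i+1} = (x_i − d_i)/3. The first 5 digits are (1, 2, 1, 0, 2).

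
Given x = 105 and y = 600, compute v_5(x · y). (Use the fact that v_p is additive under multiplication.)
v_5(63000) = 3

v_p(x) = 1 (factor: 105 = 5^1 · 21); v_p(y) = 2 (factor: 600 = 5^2 · 24). Additivity: v_p(xy) = v_p(x) + v_p(y) = 1 + 2 = 3. (Direct check: xy = 63000 = 5^3 · (504).)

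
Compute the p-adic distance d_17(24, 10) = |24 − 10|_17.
d_17(24, 10) = 1

Step 1 — x − y = 24 − 10 = 14. Step 2 — v_17(14) = 0 (factor: 14 = (17^0 · 14); the sign does not affect v_p). Step 3 — |x − y|_17 = 17^{0} = 1.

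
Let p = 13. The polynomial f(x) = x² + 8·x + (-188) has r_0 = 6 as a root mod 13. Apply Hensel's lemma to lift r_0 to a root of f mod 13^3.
r_2 = 45 (mod 2197)

Hensel: r_{i+1} = r_i − f(r_i)·(f′(r_i))^{-1} mod 13^{i+2}, f′(x) = 2x + 8. Iterate:
  r_0 = 6 (mod 13)
  r_1 = 45 (mod 169)
  r_2 = 45 (mod 2197)
Final: r = 45 satisfies f(r) ≡ 0 mod 13^3.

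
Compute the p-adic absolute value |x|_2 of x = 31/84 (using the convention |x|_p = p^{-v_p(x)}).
|31/84|_2 = 4

Step 1 — compute v_2(x) by factoring powers of 2 out of the numerator and denominator: v_2(31/84) = -2. Step 2 — apply |x|_p = p^{-v_p(x)} = 2^{2} = 4.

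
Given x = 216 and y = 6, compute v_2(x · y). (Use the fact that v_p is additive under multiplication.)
v_2(1296) = 4

v_p(x) = 3 (factor: 216 = 2^3 · 27); v_p(y) = 1 (factor: 6 = 2^1 · 3). Additivity: v_p(xy) = v_p(x) + v_p(y) = 3 + 1 = 4. (Direct check: xy = 1296 = 2^4 · (81).)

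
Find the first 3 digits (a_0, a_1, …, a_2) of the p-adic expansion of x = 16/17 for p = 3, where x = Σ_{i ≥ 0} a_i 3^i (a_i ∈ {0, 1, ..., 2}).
(a_0, …, a_2) = (2, 0, 2)

v_3(16/17) = 0 (numerator and denominator both coprime to 3), so x ∈ ℤ_3^×. Compute digits iteratively via a_i = x_i mod 3, x_{i+1} = (x_i − a_i)/3, with x_0 = x:
  x_0 = 16/17;  a_0 = 2;  x_1 = (x_0 − 2)/3 = -6/17
  x_1 = -6/17;  a_1 = 0;  x_2 = (x_1 − 0)/3 = -2/17
  x_2 = -2/17;  a_2 = 2;  x_3 = (x_2 − 2)/3 = -12/17
Digits: (2, 0, 2).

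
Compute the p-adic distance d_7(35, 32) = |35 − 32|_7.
d_7(35, 32) = 1

Step 1 — x − y = 35 − 32 = 3. Step 2 — v_7(3) = 0 (factor: 3 = (7^0 · 3); the sign does not affect v_p). Step 3 — |x − y|_7 = 7^{0} = 1.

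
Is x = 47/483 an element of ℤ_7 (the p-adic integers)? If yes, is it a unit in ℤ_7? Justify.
x ∉ ℤ_7 (v_7(x) = -1 < 0)

ℤ_7 = {x ∈ ℚ_7 : v_7(x) ≥ 0} and ℤ_7^× = {x ∈ ℤ_7 : v_7(x) = 0}. Here v_7(47/483) = v_7(num) − v_7(den) = -1; compare against these criteria.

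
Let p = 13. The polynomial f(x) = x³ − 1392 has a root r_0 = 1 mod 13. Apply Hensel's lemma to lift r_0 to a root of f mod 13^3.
r_2 = 1028 (mod 2197)

Hensel: r_{i+1} = r_i − f(r_i)/f′(r_i) mod 13^{i+2}, where f′(x) = 3x². Iterate:
  r_0 = 1 (mod 13)
  r_1 = 14 (mod 169)
  r_2 = 1028 (mod 2197)
Final: r = 1028 with f(r) ≡ 0 mod 13^3.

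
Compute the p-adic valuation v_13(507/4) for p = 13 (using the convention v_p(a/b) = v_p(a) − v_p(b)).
v_13(507/4) = 2

Factor powers of 13 from the numerator and denominator of the reduced fraction: 507 = 13^2 · 3 and 4 = 13^0 · 4. Apply v_p(a/b) = v_p(a) − v_p(b): v_13(507/4) = 2 − 0 = 2.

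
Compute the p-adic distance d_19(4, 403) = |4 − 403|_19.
d_19(4, 403) = 1/19

Step 1 — x − y = 4 − 403 = -399. Step 2 — v_19(-399) = 1 (factor: -399 = −(19^1 · 21); the sign does not affect v_p). Step 3 — |x − y|_19 = 19^{-1} = 1/19.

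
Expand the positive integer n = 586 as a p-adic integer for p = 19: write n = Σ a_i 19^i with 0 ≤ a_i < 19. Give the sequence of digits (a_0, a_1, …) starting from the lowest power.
(a_0, a_1, …) = (16, 11, 1)

Repeated division by 19 gives the digits low-to-high: 586 = 16 + 11·19^1 + 1·19^2. Digit sequence: (16, 11, 1).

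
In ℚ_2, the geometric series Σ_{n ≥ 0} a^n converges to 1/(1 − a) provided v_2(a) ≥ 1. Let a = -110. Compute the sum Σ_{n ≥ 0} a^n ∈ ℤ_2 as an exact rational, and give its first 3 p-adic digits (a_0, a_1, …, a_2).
Σ a^n = 1/(1 − a) = 1/111;  first 3 digits = (1, 1, 1)

v_2(a) = 1 ≥ 1, so the series converges in ℤ_2 to 1/(1 − a) = 1/(1 − (-110)) = 1/111. Expand this rational in ℤ_2: compute digits iteratively via d_i = x_i mod 2, x_{i+1} = (x_i − d_i)/2. The first 3 digits are (1, 1, 1).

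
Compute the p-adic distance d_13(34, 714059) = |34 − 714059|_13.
d_13(34, 714059) = 1/28561

Step 1 — x − y = 34 − 714059 = -714025. Step 2 — v_13(-714025) = 4 (factor: -714025 = −(13^4 · 25); the sign does not affect v_p). Step 3 — |x − y|_13 = 13^{-4} = 1/28561.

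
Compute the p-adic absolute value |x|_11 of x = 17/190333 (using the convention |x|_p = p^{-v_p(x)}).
|17/190333|_11 = 14641

Step 1 — compute v_11(x) by factoring powers of 11 out of the numerator and denominator: v_11(17/190333) = -4. Step 2 — apply |x|_p = p^{-v_p(x)} = 11^{4} = 14641.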